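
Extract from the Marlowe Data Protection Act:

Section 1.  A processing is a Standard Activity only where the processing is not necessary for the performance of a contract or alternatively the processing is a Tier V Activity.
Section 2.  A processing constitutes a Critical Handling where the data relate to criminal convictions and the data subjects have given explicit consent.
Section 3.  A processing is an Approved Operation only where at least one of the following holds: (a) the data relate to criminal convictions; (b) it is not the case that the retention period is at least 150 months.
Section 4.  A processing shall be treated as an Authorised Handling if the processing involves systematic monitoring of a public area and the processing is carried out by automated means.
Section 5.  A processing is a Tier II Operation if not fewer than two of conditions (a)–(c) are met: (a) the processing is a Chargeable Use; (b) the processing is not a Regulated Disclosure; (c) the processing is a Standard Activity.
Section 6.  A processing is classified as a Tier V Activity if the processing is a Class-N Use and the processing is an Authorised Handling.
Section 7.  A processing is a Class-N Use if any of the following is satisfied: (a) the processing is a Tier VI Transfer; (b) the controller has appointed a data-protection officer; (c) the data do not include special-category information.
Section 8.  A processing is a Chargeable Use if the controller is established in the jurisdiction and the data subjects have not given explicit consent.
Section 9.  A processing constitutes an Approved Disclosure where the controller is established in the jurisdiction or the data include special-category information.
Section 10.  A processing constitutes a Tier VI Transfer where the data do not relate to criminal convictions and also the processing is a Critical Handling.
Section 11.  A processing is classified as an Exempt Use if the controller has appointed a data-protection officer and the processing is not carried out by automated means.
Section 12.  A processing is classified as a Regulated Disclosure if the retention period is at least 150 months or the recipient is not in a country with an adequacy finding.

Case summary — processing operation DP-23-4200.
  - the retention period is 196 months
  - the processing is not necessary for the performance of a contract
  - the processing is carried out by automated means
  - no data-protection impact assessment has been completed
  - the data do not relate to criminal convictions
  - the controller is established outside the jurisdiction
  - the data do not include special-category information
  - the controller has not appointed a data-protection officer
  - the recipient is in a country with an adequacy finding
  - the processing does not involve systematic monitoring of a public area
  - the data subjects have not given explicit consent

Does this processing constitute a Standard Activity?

section 2 — Critical Handling: [the data relate to criminal convictions? no] AND [the data subjects have given explicit consent? no] → not satisfied.
section 10 — Tier VI Transfer: [the data do not relate to criminal convictions? yes] AND [Critical Handling (section 2)? no] → not satisfied.
section 7 — Class-N Use: [Tier VI Transfer (section 10)? no] OR [the controller has appointed a data-protection officer? no] OR [the data do not include special-category information? yes] → satisfied.
section 4 — Authorised Handling: [the processing involves systematic monitoring of a public area? no] AND [the processing is carried out by automated means? yes] → not satisfied.
section 6 — Tier V Activity: [Class-N Use (section 7)? yes] AND [Authorised Handling (section 4)? no] → not satisfied.
section 1 — Standard Activity: [the processing is not necessary for the performance of a contract? yes] OR [Tier V Activity (section 6)? no] → satisfied.

Yes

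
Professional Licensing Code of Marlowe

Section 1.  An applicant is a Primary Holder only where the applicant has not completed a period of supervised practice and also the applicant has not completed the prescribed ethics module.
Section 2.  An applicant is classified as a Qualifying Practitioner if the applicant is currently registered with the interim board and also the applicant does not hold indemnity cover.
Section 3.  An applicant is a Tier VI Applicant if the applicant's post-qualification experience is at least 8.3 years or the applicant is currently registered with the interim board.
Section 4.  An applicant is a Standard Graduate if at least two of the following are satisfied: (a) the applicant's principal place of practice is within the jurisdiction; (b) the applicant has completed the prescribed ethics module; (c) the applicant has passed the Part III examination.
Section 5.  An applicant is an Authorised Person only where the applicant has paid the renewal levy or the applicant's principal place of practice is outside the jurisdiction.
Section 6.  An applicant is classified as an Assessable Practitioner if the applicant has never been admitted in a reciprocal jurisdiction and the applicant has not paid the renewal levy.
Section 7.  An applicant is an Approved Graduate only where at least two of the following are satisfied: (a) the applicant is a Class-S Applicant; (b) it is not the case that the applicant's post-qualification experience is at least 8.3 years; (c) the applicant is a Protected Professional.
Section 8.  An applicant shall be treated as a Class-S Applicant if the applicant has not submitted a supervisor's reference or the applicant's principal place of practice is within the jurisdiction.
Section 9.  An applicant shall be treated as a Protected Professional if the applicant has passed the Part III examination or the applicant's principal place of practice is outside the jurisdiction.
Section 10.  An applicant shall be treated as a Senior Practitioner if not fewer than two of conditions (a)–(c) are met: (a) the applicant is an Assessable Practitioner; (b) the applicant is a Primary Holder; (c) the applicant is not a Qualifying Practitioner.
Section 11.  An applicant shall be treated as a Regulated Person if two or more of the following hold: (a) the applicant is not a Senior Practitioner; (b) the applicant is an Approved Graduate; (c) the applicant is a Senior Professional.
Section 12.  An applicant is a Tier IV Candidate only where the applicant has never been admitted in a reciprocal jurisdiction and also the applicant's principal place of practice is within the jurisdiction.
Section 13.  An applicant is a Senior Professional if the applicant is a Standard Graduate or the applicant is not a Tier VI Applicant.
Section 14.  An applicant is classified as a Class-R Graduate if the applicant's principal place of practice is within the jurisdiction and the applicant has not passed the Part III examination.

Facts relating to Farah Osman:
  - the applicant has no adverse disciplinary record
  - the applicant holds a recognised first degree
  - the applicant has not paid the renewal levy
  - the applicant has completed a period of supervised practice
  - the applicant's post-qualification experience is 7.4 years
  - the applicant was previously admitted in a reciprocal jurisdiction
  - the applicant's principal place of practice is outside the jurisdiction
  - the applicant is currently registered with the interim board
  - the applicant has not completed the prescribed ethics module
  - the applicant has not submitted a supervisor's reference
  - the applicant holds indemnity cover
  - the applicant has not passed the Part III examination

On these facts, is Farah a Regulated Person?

Under section 6: the applicant has never been admitted in a reciprocal jurisdiction? no; and the applicant has not paid the renewal levy? yes. So the applicant is not an Assessable Practitioner.
Under section 1: the applicant has not completed a period of supervised practice? no; and the applicant has not completed the prescribed ethics module? yes. So the applicant is not a Primary Holder.
Under section 2: the applicant is currently registered with the interim board? yes; and the applicant does not hold indemnity cover? no. So the applicant is not a Qualifying Practitioner.
Under section 10: Assessable Practitioner (section 6)? no; Primary Holder (section 1)? no; not a Qualifying Practitioner (section 2)? yes — 1 of 3 hold (need ≥2) → not satisfied.
Under section 8: the applicant has not submitted a supervisor's reference? yes; or the applicant's principal place of practice is within the jurisdiction? no. So the applicant is a Class-S Applicant.
Under section 9: the applicant has passed the Part III examination? no; or the applicant's principal place of practice is outside the jurisdiction? yes. So the applicant is a Protected Professional.
Under section 7: Class-S Applicant (section 8)? yes; applicant's post-qualification experience: 7.4 years ≥ 8.3 years? no, so negated condition yes; Protected Professional (section 9)? yes — 3 of 3 hold (need ≥2) → satisfied.
Under section 4: the applicant's principal place of practice is within the jurisdiction? no; the applicant has completed the prescribed ethics module? no; the applicant has passed the Part III examination? no — 0 of 3 hold (need ≥2) → not satisfied.
Under section 3: applicant's post-qualification experience: 7.4 years ≥ 8.3 years? no; or the applicant is currently registered with the interim board? yes. So the applicant is a Tier VI Applicant.
Under section 13: Standard Graduate (section 4)? no; or not a Tier VI Applicant (section 3)? no. So the applicant is not a Senior Professional.
Under section 11: not a Senior Practitioner (section 10)? yes; Approved Graduate (section 7)? yes; Senior Professional (section 13)? no — 2 of 3 hold (need ≥2) → satisfied.

Yes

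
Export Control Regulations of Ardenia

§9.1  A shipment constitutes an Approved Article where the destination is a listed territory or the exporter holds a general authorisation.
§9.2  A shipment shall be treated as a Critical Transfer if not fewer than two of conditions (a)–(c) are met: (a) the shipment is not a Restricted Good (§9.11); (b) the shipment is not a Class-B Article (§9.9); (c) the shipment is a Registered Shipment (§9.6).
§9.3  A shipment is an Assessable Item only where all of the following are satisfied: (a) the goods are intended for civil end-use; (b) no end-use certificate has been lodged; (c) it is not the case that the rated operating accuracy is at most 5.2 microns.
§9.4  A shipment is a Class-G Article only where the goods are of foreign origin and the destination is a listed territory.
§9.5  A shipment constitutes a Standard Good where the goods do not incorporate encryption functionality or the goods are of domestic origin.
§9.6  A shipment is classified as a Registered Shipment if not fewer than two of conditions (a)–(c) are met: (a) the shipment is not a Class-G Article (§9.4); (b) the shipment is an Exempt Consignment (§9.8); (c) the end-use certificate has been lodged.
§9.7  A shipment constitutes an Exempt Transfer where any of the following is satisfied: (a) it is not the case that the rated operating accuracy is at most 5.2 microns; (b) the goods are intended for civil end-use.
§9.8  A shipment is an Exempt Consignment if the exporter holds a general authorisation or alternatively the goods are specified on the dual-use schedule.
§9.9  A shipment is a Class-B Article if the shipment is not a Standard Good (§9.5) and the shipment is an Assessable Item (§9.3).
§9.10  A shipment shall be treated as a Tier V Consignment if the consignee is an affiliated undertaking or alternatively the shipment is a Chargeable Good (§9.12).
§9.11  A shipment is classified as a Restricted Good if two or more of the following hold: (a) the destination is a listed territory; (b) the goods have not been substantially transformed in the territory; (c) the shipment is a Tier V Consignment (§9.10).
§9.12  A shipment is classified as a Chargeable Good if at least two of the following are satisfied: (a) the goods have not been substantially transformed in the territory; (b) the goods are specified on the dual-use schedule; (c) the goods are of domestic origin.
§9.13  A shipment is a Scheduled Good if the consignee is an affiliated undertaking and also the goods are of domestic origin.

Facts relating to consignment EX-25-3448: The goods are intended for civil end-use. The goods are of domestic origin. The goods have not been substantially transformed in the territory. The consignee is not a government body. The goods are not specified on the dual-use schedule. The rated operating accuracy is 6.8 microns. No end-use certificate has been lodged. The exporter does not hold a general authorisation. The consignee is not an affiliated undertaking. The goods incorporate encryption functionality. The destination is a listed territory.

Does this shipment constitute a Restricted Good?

Under §9.12: the goods have not been substantially transformed in the territory? yes; the goods are specified on the dual-use schedule? no; the goods are of domestic origin? yes — 2 of 3 hold (need ≥2) → satisfied.
Under §9.10: the consignee is an affiliated undertaking? no; or Chargeable Good (§9.12)? yes. So the shipment is a Tier V Consignment.
Under §9.11: the destination is a listed territory? yes; the goods have not been substantially transformed in the territory? yes; Tier V Consignment (§9.10)? yes — 3 of 3 hold (need ≥2) → satisfied.

Yes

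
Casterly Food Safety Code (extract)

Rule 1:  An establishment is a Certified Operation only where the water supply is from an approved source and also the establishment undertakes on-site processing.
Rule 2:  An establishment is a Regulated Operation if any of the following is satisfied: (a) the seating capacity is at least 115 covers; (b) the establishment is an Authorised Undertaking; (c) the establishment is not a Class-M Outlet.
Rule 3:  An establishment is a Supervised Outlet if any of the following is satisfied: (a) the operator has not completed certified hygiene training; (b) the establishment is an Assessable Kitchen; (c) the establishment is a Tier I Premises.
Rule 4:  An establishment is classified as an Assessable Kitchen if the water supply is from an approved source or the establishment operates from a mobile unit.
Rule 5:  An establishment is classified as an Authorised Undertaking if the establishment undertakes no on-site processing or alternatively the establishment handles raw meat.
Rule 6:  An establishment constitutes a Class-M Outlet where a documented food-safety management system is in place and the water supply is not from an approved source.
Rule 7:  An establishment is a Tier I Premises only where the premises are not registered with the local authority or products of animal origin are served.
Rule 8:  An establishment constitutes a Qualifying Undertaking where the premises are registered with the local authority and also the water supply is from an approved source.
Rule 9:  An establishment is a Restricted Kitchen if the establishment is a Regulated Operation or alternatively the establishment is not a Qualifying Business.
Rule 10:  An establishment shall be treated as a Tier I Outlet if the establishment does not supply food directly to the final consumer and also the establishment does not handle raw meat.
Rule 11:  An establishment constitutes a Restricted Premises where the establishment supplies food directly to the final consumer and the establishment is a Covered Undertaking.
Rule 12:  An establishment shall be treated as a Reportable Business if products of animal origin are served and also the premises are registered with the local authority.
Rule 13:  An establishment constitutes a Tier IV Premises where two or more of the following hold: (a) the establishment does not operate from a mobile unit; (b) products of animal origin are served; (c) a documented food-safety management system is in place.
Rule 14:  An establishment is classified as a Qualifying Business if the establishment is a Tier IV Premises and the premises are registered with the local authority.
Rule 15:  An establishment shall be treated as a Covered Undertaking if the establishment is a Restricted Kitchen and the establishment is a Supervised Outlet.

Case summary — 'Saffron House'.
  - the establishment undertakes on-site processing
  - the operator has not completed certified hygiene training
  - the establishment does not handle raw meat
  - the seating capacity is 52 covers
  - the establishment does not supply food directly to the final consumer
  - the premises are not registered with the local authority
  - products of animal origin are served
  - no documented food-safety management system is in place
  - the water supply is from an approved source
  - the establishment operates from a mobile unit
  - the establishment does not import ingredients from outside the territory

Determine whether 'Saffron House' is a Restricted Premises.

rule 5 — Authorised Undertaking: [the establishment undertakes no on-site processing? no] OR [the establishment handles raw meat? no] → not satisfied.
rule 6 — Class-M Outlet: [a documented food-safety management system is in place? no] AND [the water supply is not from an approved source? no] → not satisfied.
rule 2 — Regulated Operation: [seating capacity: 52 covers ≥ 115 covers? no] OR [Authorised Undertaking (rule 5)? no] OR [not a Class-M Outlet (rule 6)? yes] → satisfied.
rule 13 — Tier IV Premises: the establishment does not operate from a mobile unit? no; products of animal origin are served? yes; a documented food-safety management system is in place? no — 1 of 3 hold (need ≥2) → not satisfied.
rule 14 — Qualifying Business: [Tier IV Premises (rule 13)? no] AND [the premises are registered with the local authority? no] → not satisfied.
rule 9 — Restricted Kitchen: [Regulated Operation (rule 2)? yes] OR [not a Qualifying Business (rule 14)? yes] → satisfied.
rule 4 — Assessable Kitchen: [the water supply is from an approved source? yes] OR [the establishment operates from a mobile unit? yes] → satisfied.
rule 7 — Tier I Premises: [the premises are not registered with the local authority? yes] OR [products of animal origin are served? yes] → satisfied.
rule 3 — Supervised Outlet: [the operator has not completed certified hygiene training? yes] OR [Assessable Kitchen (rule 4)? yes] OR [Tier I Premises (rule 7)? yes] → satisfied.
rule 15 — Covered Undertaking: [Restricted Kitchen (rule 9)? yes] AND [Supervised Outlet (rule 3)? yes] → satisfied.
rule 11 — Restricted Premises: [the establishment supplies food directly to the final consumer? no] AND [Covered Undertaking (rule 15)? yes] → not satisfied.

No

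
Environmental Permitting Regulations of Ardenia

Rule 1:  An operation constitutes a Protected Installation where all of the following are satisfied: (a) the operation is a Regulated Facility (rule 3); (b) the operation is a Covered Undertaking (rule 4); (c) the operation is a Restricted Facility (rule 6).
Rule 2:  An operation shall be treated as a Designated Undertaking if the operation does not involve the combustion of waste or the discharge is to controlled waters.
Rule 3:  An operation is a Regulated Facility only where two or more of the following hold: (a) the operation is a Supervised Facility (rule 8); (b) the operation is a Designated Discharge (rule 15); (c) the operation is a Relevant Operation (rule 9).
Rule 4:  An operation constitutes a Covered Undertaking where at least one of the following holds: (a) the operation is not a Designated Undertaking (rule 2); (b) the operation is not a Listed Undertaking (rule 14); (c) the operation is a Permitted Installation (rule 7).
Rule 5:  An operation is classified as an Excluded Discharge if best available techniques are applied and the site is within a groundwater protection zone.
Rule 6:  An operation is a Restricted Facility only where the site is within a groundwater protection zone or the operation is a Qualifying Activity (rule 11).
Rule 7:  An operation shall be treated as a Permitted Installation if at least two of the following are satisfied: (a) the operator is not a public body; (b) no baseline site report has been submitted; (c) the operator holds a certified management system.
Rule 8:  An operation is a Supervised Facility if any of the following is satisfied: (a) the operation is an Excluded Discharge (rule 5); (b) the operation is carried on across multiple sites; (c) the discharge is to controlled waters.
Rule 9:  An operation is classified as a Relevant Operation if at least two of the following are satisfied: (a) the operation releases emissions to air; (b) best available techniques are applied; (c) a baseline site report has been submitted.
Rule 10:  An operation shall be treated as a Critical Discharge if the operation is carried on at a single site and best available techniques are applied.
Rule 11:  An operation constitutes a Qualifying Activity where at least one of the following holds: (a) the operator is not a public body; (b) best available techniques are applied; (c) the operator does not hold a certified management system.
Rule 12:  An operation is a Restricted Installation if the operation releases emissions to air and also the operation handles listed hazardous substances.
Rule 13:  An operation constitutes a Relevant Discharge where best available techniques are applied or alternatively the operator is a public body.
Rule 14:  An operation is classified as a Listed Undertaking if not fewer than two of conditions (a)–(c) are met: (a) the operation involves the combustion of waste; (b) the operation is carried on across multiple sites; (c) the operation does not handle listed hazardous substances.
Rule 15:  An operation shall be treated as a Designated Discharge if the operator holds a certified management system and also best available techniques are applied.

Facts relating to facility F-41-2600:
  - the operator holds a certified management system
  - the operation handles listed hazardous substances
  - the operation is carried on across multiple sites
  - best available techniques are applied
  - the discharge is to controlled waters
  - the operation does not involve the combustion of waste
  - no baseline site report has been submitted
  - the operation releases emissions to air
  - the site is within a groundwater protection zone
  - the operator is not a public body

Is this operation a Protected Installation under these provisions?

Yes

rule 5 — Excluded Discharge: [best available techniques are applied? yes] AND [the site is within a groundwater protection zone? yes] → satisfied.
rule 8 — Supervised Facility: [Excluded Discharge (rule 5)? yes] OR [the operation is carried on across multiple sites? yes] OR [the discharge is to controlled waters? yes] → satisfied.
rule 15 — Designated Discharge: [the operator holds a certified management system? yes] AND [best available techniques are applied? yes] → satisfied.
rule 9 — Relevant Operation: the operation releases emissions to air? yes; best available techniques are applied? yes; a baseline site report has been submitted? no — 2 of 3 hold (need ≥2) → satisfied.
rule 3 — Regulated Facility: Supervised Facility (rule 8)? yes; Designated Discharge (rule 15)? yes; Relevant Operation (rule 9)? yes — 3 of 3 hold (need ≥2) → satisfied.
rule 2 — Designated Undertaking: [the operation does not involve the combustion of waste? yes] OR [the discharge is to controlled waters? yes] → satisfied.
rule 14 — Listed Undertaking: the operation involves the combustion of waste? no; the operation is carried on across multiple sites? yes; the operation does not handle listed hazardous substances? no — 1 of 3 hold (need ≥2) → not satisfied.
rule 7 — Permitted Installation: the operator is not a public body? yes; no baseline site report has been submitted? yes; the operator holds a certified management system? yes — 3 of 3 hold (need ≥2) → satisfied.
rule 4 — Covered Undertaking: [not a Designated Undertaking (rule 2)? no] OR [not a Listed Undertaking (rule 14)? yes] OR [Permitted Installation (rule 7)? yes] → satisfied.
rule 11 — Qualifying Activity: [the operator is not a public body? yes] OR [best available techniques are applied? yes] OR [the operator does not hold a certified management system? no] → satisfied.
rule 6 — Restricted Facility: [the site is within a groundwater protection zone? yes] OR [Qualifying Activity (rule 11)? yes] → satisfied.
rule 1 — Protected Installation: [Regulated Facility (rule 3)? yes] AND [Covered Undertaking (rule 4)? yes] AND [Restricted Facility (rule 6)? yes] → satisfied.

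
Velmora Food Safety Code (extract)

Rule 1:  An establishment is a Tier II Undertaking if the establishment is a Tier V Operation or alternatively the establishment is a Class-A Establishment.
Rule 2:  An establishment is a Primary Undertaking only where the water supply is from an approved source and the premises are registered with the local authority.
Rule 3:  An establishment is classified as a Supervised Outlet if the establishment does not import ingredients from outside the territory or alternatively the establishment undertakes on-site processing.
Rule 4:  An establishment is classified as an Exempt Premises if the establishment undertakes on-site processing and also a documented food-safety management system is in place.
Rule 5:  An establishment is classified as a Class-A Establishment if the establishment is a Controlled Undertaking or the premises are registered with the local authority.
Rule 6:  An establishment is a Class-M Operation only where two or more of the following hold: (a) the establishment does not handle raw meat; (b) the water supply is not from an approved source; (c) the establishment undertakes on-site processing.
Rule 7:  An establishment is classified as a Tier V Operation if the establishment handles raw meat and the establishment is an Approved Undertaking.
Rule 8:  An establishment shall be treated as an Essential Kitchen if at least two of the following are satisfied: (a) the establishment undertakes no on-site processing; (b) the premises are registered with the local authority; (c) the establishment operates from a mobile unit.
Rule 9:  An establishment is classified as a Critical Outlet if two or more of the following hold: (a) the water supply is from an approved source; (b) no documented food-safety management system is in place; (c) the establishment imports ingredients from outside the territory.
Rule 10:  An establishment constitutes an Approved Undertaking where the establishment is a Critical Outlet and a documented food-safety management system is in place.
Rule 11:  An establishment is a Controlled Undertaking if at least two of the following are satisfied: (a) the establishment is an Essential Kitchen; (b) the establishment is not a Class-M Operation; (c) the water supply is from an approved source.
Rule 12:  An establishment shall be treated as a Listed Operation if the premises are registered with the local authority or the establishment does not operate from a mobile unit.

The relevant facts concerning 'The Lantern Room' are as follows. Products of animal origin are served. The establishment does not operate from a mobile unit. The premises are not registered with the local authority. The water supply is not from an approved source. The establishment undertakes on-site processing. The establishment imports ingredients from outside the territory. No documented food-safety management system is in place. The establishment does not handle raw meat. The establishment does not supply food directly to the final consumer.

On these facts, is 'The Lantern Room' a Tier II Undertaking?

Under rule 9: the water supply is from an approved source? no; no documented food-safety management system is in place? yes; the establishment imports ingredients from outside the territory? yes — 2 of 3 hold (need ≥2) → satisfied.
Under rule 10: Critical Outlet (rule 9)? yes; and a documented food-safety management system is in place? no. So the establishment is not an Approved Undertaking.
Under rule 7: the establishment handles raw meat? no; and Approved Undertaking (rule 10)? no. So the establishment is not a Tier V Operation.
Under rule 8: the establishment undertakes no on-site processing? no; the premises are registered with the local authority? no; the establishment operates from a mobile unit? no — 0 of 3 hold (need ≥2) → not satisfied.
Under rule 6: the establishment does not handle raw meat? yes; the water supply is not from an approved source? yes; the establishment undertakes on-site processing? yes — 3 of 3 hold (need ≥2) → satisfied.
Under rule 11: Essential Kitchen (rule 8)? no; not a Class-M Operation (rule 6)? no; the water supply is from an approved source? no — 0 of 3 hold (need ≥2) → not satisfied.
Under rule 5: Controlled Undertaking (rule 11)? no; or the premises are registered with the local authority? no. So the establishment is not a Class-A Establishment.
Under rule 1: Tier V Operation (rule 7)? no; or Class-A Establishment (rule 5)? no. So the establishment is not a Tier II Undertaking.

No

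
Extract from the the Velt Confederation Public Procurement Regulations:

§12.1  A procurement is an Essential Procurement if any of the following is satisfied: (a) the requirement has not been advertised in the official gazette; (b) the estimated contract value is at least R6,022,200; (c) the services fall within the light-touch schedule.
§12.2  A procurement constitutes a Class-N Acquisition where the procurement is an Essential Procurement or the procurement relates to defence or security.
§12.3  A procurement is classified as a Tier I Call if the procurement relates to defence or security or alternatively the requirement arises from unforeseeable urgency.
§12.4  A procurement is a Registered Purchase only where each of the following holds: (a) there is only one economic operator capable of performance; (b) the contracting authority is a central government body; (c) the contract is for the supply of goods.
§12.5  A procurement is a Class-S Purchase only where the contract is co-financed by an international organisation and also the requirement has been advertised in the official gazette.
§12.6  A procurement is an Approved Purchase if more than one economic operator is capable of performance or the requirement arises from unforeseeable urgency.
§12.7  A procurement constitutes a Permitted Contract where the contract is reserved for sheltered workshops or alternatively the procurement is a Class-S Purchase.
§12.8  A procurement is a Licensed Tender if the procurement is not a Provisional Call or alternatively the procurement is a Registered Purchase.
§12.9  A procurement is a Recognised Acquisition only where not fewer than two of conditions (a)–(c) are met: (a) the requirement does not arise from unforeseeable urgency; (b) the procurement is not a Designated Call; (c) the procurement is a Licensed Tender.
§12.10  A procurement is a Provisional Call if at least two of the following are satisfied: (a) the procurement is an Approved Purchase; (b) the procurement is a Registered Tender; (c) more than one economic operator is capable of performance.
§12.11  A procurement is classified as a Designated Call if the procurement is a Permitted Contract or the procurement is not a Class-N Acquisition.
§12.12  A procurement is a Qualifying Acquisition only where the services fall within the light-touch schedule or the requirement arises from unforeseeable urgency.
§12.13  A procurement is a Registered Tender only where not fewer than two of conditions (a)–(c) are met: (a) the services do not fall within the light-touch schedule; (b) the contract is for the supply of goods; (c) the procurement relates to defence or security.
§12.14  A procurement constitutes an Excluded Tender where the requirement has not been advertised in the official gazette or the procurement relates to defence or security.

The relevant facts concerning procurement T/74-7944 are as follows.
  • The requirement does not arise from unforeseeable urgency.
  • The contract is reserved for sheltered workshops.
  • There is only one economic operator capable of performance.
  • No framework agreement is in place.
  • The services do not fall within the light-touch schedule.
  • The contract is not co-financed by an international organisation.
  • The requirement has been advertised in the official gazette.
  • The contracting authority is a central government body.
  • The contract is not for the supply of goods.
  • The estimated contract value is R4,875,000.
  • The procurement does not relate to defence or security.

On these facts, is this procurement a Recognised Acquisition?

Yes

§12.5 — Class-S Purchase: [the contract is co-financed by an international organisation? no] AND [the requirement has been advertised in the official gazette? yes] → not satisfied.
§12.7 — Permitted Contract: [the contract is reserved for sheltered workshops? yes] OR [Class-S Purchase (§12.5)? no] → satisfied.
§12.1 — Essential Procurement: [the requirement has not been advertised in the official gazette? no] OR [estimated contract value: R4,875,000 ≥ R6,022,200? no] OR [the services fall within the light-touch schedule? no] → not satisfied.
§12.2 — Class-N Acquisition: [Essential Procurement (§12.1)? no] OR [the procurement relates to defence or security? no] → not satisfied.
§12.11 — Designated Call: [Permitted Contract (§12.7)? yes] OR [not a Class-N Acquisition (§12.2)? yes] → satisfied.
§12.6 — Approved Purchase: [more than one economic operator is capable of performance? no] OR [the requirement arises from unforeseeable urgency? no] → not satisfied.
§12.13 — Registered Tender: the services do not fall within the light-touch schedule? yes; the contract is for the supply of goods? no; the procurement relates to defence or security? no — 1 of 3 hold (need ≥2) → not satisfied.
§12.10 — Provisional Call: Approved Purchase (§12.6)? no; Registered Tender (§12.13)? no; more than one economic operator is capable of performance? no — 0 of 3 hold (need ≥2) → not satisfied.
§12.4 — Registered Purchase: [there is only one economic operator capable of performance? yes] AND [the contracting authority is a central government body? yes] AND [the contract is for the supply of goods? no] → not satisfied.
§12.8 — Licensed Tender: [not a Provisional Call (§12.10)? yes] OR [Registered Purchase (§12.4)? no] → satisfied.
§12.9 — Recognised Acquisition: the requirement does not arise from unforeseeable urgency? yes; not a Designated Call (§12.11)? no; Licensed Tender (§12.8)? yes — 2 of 3 hold (need ≥2) → satisfied.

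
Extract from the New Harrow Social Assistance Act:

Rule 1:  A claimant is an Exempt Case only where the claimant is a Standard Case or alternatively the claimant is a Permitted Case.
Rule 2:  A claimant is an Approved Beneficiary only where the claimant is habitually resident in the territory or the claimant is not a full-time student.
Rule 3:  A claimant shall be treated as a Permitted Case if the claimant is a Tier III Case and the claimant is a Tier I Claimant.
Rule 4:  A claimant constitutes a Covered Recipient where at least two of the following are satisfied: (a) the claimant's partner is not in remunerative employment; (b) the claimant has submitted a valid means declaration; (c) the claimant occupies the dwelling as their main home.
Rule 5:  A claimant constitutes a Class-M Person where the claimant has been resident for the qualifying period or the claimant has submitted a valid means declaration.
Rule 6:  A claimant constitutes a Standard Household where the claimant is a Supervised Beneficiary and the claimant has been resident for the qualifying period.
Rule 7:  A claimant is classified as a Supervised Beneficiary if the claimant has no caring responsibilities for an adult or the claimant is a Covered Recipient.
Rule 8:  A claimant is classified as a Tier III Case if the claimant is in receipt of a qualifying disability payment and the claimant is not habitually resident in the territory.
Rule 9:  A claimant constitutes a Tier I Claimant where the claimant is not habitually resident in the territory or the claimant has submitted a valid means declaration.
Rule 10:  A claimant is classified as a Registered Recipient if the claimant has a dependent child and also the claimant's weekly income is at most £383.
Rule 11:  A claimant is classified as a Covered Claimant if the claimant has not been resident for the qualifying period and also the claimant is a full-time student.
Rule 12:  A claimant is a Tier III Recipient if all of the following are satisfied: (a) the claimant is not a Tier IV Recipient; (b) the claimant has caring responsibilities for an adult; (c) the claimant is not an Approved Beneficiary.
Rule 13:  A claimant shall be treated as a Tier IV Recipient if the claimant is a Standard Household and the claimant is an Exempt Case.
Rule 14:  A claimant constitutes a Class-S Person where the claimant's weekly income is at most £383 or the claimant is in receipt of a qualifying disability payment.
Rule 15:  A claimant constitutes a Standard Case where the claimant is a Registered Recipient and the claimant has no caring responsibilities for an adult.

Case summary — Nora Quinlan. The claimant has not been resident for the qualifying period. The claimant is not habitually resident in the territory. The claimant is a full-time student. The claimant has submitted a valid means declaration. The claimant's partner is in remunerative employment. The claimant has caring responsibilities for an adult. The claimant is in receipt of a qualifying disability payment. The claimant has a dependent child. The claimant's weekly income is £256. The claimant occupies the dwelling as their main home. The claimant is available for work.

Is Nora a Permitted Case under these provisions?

Yes

rule 8 — Tier III Case: [the claimant is in receipt of a qualifying disability payment? yes] AND [the claimant is not habitually resident in the territory? yes] → satisfied.
rule 9 — Tier I Claimant: [the claimant is not habitually resident in the territory? yes] OR [the claimant has submitted a valid means declaration? yes] → satisfied.
rule 3 — Permitted Case: [Tier III Case (rule 8)? yes] AND [Tier I Claimant (rule 9)? yes] → satisfied.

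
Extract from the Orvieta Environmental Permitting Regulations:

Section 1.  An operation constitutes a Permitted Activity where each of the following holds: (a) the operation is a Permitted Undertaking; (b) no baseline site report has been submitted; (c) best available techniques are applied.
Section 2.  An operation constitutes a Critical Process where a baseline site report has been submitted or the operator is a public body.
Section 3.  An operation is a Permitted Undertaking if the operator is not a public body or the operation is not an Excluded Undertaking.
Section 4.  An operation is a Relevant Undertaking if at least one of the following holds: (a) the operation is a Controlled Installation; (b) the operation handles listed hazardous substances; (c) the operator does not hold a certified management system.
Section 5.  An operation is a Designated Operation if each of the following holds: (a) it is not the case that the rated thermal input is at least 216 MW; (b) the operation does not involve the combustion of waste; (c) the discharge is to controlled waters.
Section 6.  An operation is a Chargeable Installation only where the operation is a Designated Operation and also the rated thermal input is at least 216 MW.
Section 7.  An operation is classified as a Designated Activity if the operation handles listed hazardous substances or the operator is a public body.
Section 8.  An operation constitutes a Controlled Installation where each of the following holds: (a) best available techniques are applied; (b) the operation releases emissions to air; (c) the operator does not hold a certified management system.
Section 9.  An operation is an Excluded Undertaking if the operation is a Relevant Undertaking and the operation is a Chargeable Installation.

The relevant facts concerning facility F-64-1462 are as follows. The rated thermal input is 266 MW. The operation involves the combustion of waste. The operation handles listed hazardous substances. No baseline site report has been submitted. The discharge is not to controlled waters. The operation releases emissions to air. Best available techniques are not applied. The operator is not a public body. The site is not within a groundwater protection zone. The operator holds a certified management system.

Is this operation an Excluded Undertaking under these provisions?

No

section 8 — Controlled Installation: [best available techniques are applied? no] AND [the operation releases emissions to air? yes] AND [the operator does not hold a certified management system? no] → not satisfied.
section 4 — Relevant Undertaking: [Controlled Installation (section 8)? no] OR [the operation handles listed hazardous substances? yes] OR [the operator does not hold a certified management system? no] → satisfied.
section 5 — Designated Operation: [rated thermal input: 266 MW ≥ 216 MW? yes, so negated condition no] AND [the operation does not involve the combustion of waste? no] AND [the discharge is to controlled waters? no] → not satisfied.
section 6 — Chargeable Installation: [Designated Operation (section 5)? no] AND [rated thermal input: 266 MW ≥ 216 MW? yes] → not satisfied.
section 9 — Excluded Undertaking: [Relevant Undertaking (section 4)? yes] AND [Chargeable Installation (section 6)? no] → not satisfied.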